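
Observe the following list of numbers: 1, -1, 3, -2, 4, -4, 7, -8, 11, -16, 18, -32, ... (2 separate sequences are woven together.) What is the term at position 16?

-128

Split by position mod 2 into 2 tracks.
Track A: 1, 3, 4, 7, 11, 18 — a Fibonacci-like recurrence a_n = a_{n-1} + a_{n-2}.
Track B: -1, -2, -4, -8, -16, -32 — geometric with ratio 2.
Position 16 → track B, term 8 = -128.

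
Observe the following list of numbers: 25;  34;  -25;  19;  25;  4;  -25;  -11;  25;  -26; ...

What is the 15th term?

-25

The terms cycle through 2 interleaved subsequences.
Track A = 25, -25, 25, -25, 25: alternating ±25.
Track B = 34, 19, 4, -11, -26: linear: a_n = 49 − 15·n.
Position 15 falls in track A as its term 8, giving -25.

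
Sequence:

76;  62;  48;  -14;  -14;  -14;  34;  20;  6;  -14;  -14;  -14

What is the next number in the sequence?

-8

Positions follow the repeating pattern AAABBB; grouping by letter gives 2 tracks.
Track A: 76, 62, 48, 34, 20, 6 (arithmetic, step −14).
Track B: -14, -14, -14, -14, -14, -14 (constant -14).
Position 13 falls in track A as its term 7, giving -8.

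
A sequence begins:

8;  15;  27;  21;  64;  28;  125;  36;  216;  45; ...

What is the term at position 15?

Taking every 2nd term gives 2 separate tracks.
Track A: 8, 27, 64, 125, 216. Perfect cubes starting at 2³.
Track B: 15, 21, 28, 36, 45. Triangular numbers n(n+1)/2 for n = 5, 6, ….
Position 15 falls in track A as its term 8, giving 729.

729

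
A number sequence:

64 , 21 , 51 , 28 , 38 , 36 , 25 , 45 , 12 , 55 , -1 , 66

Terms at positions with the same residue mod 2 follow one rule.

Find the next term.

-14

Positions 1, 3, 5, … form one subsequence and positions 2, 4, 6, … form another.
Subsequence A: 64, 51, 38, 25, 12, -1 (arithmetic, step −13).
Subsequence B: 21, 28, 36, 45, 55, 66 (the triangular numbers T_6, T_7, …).
Term 13 comes from subsequence A (its 7th entry): -14.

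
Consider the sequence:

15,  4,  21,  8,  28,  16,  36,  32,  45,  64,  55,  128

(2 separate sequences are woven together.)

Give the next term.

Taking every 2nd term gives 2 separate tracks.
Subsequence A: 15, 21, 28, 36, 45, 55 — the triangular numbers T_5, T_6, ….
Subsequence B: 4, 8, 16, 32, 64, 128 — powers 2^2, 2^3, 2^4, ….
Position 13 → subsequence A, term 7 = 66.

66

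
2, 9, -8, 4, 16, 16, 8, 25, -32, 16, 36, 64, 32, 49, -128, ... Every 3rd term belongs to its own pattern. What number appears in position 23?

Split by position mod 3 into 3 tracks.
Track A = 2, 4, 8, 16, 32: successive powers of 2.
Track B = 9, 16, 25, 36, 49: the squares 3², 4², 5², ….
Track C = -8, 16, -32, 64, -128: a geometric progression (common ratio -2).
Position 23 falls in track B as its term 8, giving 100.

100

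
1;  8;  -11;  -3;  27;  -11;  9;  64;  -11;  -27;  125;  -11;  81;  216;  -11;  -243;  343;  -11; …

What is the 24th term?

Split by position mod 3: positions 1, 4, 7, … form one track, and each other residue class forms its own.
Track A: 1, -3, 9, -27, 81, -243 — multiplying by -3 each time.
Track B: 8, 27, 64, 125, 216, 343 — consecutive cubes n³ from n = 2.
Track C: -11, -11, -11, -11, -11, -11 — the constant sequence -11.
The 24th slot belongs to track C; its 8th term is -11.

-11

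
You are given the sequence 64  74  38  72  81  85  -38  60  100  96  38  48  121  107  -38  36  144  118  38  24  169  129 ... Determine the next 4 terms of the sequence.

-38, 12, 196, 140

Taking every 4th term gives 4 separate tracks.
Subsequence A: 64, 81, 100, 121, 144, 169 — perfect squares starting at 8².
Subsequence B: 74, 85, 96, 107, 118, 129 — arithmetic, step +11.
Subsequence C: 38, -38, 38, -38, 38 — alternating ±38.
Subsequence D: 72, 60, 48, 36, 24 — linear: a_n = 84 − 12·n.
Term 23 comes from subsequence C (its 6th entry): -38.
Position 24 falls in subsequence D as its term 6, giving 12.
Position 25 falls in subsequence A as its term 7, giving 196.
The 26th slot belongs to subsequence B; its 7th term is 140.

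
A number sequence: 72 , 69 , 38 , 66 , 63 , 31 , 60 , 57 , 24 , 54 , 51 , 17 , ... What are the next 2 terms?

Reading positions in blocks of 3 reveals the pattern AAB — 2 tracks woven together.
Subsequence A: 72, 69, 66, 63, 60, 57, 54, 51 (arithmetic, step −3).
Subsequence B: 38, 31, 24, 17 (arithmetic with common difference −7).
Position 13 → subsequence A, term 9 = 48.
Term 14 comes from subsequence A (its 10th entry): 45.

48, 45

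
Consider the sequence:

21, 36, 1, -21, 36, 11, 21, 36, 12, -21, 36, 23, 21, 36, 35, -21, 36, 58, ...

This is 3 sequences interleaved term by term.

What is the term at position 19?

21

Taking every 3rd term gives 3 separate tracks.
Track A = 21, -21, 21, -21, 21, -21: oscillating between 21 and -21.
Track B = 36, 36, 36, 36, 36, 36: always 36.
Track C = 1, 11, 12, 23, 35, 58: a Fibonacci-like recurrence a_n = a_{n-1} + a_{n-2}.
Position 19 → track A, term 7 = 21.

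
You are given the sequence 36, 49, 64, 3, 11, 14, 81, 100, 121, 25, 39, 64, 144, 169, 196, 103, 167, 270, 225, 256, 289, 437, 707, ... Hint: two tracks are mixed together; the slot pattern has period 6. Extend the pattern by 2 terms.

The slot pattern repeats as AAABBB (period 6), so there are 2 interleaved tracks.
Stream A = 36, 49, 64, 81, 100, 121, 144, 169, 196, 225, 256, 289: the squares 6², 7², 8², ….
Stream B = 3, 11, 14, 25, 39, 64, 103, 167, 270, 437, 707: each term equals the sum of the previous two.
Term 24 comes from stream B (its 12th entry): 1144.
Position 25 → stream A, term 13 = 324.

1144, 324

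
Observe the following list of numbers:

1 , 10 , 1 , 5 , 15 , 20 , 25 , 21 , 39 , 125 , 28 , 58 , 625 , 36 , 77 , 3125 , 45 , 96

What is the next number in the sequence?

15625

Split by position mod 3: positions 1, 4, 7, … form one track, and each other residue class forms its own.
Track A is 1, 5, 25, 125, 625, 3125, which is powers of 5.
Track B is 10, 15, 21, 28, 36, 45, which is the triangular numbers T_4, T_5, ….
Track C is 1, 20, 39, 58, 77, 96, which is linear: a_n = -18 + 19·n.
The 19th slot belongs to track A; its 7th term is 15625.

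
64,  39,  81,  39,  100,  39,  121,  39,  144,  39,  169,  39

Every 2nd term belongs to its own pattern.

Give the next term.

196

Split by position mod 2 into 2 tracks.
Track A = 64, 81, 100, 121, 144, 169: the squares 8², 9², 10², ….
Track B = 39, 39, 39, 39, 39, 39: constant 39.
Term 13 comes from track A (its 7th entry): 196.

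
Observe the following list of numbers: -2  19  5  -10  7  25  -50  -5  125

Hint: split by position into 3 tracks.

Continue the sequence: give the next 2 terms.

Taking every 3rd term gives 3 separate tracks.
Stream A: -2, -10, -50 — geometric with ratio 5.
Stream B: 19, 7, -5 — arithmetic with common difference −12.
Stream C: 5, 25, 125 — powers of 5.
Term 10 comes from stream A (its 4th entry): -250.
Term 11 comes from stream B (its 4th entry): -17.

-250, -17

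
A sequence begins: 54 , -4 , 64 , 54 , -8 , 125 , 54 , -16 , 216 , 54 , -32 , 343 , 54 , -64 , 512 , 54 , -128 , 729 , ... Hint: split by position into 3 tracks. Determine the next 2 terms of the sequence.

54, -256

Taking every 3rd term gives 3 separate tracks.
Track A = 54, 54, 54, 54, 54, 54: the constant sequence 54.
Track B = -4, -8, -16, -32, -64, -128: multiplying by 2 each time.
Track C = 64, 125, 216, 343, 512, 729: the cubes 4³, 5³, 6³, ….
Position 19 → track A, term 7 = 54.
Position 20 → track B, term 7 = -256.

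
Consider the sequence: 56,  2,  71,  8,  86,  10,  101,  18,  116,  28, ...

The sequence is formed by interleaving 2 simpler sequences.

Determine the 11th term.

Odd-indexed and even-indexed terms follow separate rules.
Stream A = 56, 71, 86, 101, 116: adding 15 each time.
Stream B = 2, 8, 10, 18, 28: Fibonacci-style (each term is the sum of the two before it).
The 11th slot belongs to stream A; its 6th term is 131.

131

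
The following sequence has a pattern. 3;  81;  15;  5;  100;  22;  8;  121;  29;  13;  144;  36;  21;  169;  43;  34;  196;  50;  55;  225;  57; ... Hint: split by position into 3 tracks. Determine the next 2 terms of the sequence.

Read the sequence 3 terms at a time; column i is its own pattern.
Track A: 3, 5, 8, 13, 21, 34, 55 (Fibonacci-style (each term is the sum of the two before it)).
Track B: 81, 100, 121, 144, 169, 196, 225 (the squares 9², 10², 11², …).
Track C: 15, 22, 29, 36, 43, 50, 57 (linear: a_n = 8 + 7·n).
The 22nd slot belongs to track A; its 8th term is 89.
Term 23 comes from track B (its 8th entry): 256.

89, 256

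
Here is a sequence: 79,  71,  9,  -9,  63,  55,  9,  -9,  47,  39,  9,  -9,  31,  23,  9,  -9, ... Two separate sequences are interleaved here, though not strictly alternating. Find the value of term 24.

-9

Reading positions in blocks of 4 reveals the pattern AABB — 2 tracks woven together.
Stream A: 79, 71, 63, 55, 47, 39, 31, 23 — arithmetic, step −8.
Stream B: 9, -9, 9, -9, 9, -9, 9, -9 — alternating ±9.
The 24th slot belongs to stream B; its 12th term is -9.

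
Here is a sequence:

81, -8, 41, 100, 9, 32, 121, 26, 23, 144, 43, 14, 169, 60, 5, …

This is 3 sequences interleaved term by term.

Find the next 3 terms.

Read the sequence 3 terms at a time; column i is its own pattern.
Subsequence A is 81, 100, 121, 144, 169, which is perfect squares starting at 9².
Subsequence B is -8, 9, 26, 43, 60, which is adding 17 each time.
Subsequence C is 41, 32, 23, 14, 5, which is subtracting 9 each time.
The 16th slot belongs to subsequence A; its 6th term is 196.
Term 17 comes from subsequence B (its 6th entry): 77.
Term 18 comes from subsequence C (its 6th entry): -4.

196, 77, -4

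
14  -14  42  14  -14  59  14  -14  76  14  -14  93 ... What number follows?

14

The slot pattern repeats as AAB (period 3), so there are 2 interleaved tracks.
Track A = 14, -14, 14, -14, 14, -14, 14, -14: the oscillation 14·(−1)^(n+1).
Track B = 42, 59, 76, 93: linear: a_n = 25 + 17·n.
Position 13 falls in track A as its term 9, giving 14.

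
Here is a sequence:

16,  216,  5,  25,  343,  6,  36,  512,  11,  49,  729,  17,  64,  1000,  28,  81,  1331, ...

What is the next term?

Taking every 3rd term gives 3 separate tracks.
Stream A is 16, 25, 36, 49, 64, 81, which is consecutive squares n² from n = 4.
Stream B is 216, 343, 512, 729, 1000, 1331, which is the cubes 6³, 7³, 8³, ….
Stream C is 5, 6, 11, 17, 28, which is each term equals the sum of the previous two.
Position 18 → stream C, term 6 = 45.

45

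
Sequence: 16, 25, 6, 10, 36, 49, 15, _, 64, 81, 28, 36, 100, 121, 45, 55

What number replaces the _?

21

Positions follow the repeating pattern AABB; grouping by letter gives 2 tracks.
Subsequence A: 16, 25, 36, 49, 64, 81, 100, 121. Consecutive squares n² from n = 4.
Subsequence B: 6, 10, 15, ?, 28, 36, 45, 55. Triangular numbers n(n+1)/2 for n = 3, 4, ….
So the missing entry in subsequence B is 21.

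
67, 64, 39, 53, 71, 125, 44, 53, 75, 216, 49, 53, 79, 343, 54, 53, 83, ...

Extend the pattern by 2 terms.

512, 59

Taking every 4th term gives 4 separate tracks.
Track A is 67, 71, 75, 79, 83, which is linear: a_n = 63 + 4·n.
Track B is 64, 125, 216, 343, which is consecutive cubes n³ from n = 4.
Track C is 39, 44, 49, 54, which is adding 5 each time.
Track D is 53, 53, 53, 53, which is the constant sequence 53.
The 18th slot belongs to track B; its 5th term is 512.
Term 19 comes from track C (its 5th entry): 59.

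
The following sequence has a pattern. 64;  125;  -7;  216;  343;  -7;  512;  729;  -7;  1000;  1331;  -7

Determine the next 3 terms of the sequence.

1728, 2197, -7

Reading positions in blocks of 3 reveals the pattern AAB — 2 tracks woven together.
Stream A: 64, 125, 216, 343, 512, 729, 1000, 1331 (perfect cubes starting at 4³).
Stream B: -7, -7, -7, -7 (the constant sequence -7).
Position 13 → stream A, term 9 = 1728.
Position 14 → stream A, term 10 = 2197.
Position 15 falls in stream B as its term 5, giving -7.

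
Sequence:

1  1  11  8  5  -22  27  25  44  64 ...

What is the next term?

The terms cycle through 3 interleaved subsequences.
Subsequence A: 1, 8, 27, 64 — consecutive cubes n³ from n = 1.
Subsequence B: 1, 5, 25 — powers of 5.
Subsequence C: 11, -22, 44 — geometric, ×-2 each step.
The 11th slot belongs to subsequence B; its 4th term is 125.

125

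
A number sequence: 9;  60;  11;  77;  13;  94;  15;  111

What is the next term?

17

Taking every 2nd term gives 2 separate tracks.
Subsequence A: 9, 11, 13, 15. Arithmetic, step +2.
Subsequence B: 60, 77, 94, 111. Linear: a_n = 43 + 17·n.
Term 9 comes from subsequence A (its 5th entry): 17.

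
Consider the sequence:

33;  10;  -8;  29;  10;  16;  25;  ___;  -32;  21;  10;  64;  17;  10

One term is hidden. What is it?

10

Split by position mod 3: positions 1, 4, 7, … form one track, and each other residue class forms its own.
Track A: 33, 29, 25, 21, 17 — arithmetic with common difference −4.
Track B: 10, 10, ?, 10, 10 — always 10.
Track C: -8, 16, -32, 64 — a geometric progression (common ratio -2).
Filling track B at index 3 by its rule yields 10.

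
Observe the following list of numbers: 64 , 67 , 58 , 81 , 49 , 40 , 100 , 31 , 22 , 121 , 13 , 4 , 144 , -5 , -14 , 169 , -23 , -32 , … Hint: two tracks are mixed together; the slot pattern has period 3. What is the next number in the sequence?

196

The slot pattern repeats as ABB (period 3), so there are 2 interleaved tracks.
Track A: 64, 81, 100, 121, 144, 169 (the squares 8², 9², 10², …).
Track B: 67, 58, 49, 40, 31, 22, 13, 4, -5, -14, -23, -32 (arithmetic with common difference −9).
Term 19 comes from track A (its 7th entry): 196.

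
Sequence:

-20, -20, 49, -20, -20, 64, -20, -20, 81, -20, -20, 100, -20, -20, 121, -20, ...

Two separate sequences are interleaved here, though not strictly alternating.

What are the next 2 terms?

Reading positions in blocks of 3 reveals the pattern AAB — 2 tracks woven together.
Track A = -20, -20, -20, -20, -20, -20, -20, -20, -20, -20, -20: constant -20.
Track B = 49, 64, 81, 100, 121: the squares 7², 8², 9², ….
Position 17 → track A, term 12 = -20.
The 18th slot belongs to track B; its 6th term is 144.

-20, 144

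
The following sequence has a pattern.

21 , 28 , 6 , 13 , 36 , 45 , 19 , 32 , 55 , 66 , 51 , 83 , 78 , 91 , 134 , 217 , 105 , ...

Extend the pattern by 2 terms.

120, 351

The slot pattern repeats as AABB (period 4), so there are 2 interleaved tracks.
Track A: 21, 28, 36, 45, 55, 66, 78, 91, 105 — triangular numbers n(n+1)/2 for n = 6, 7, ….
Track B: 6, 13, 19, 32, 51, 83, 134, 217 — a Fibonacci-like recurrence a_n = a_{n-1} + a_{n-2}.
The 18th slot belongs to track A; its 10th term is 120.
Position 19 falls in track B as its term 9, giving 351.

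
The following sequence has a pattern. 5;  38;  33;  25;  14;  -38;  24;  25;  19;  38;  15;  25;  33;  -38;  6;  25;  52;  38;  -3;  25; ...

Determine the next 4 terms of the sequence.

The terms cycle through 4 interleaved subsequences.
Track A = 5, 14, 19, 33, 52: each term equals the sum of the previous two.
Track B = 38, -38, 38, -38, 38: alternating ±38.
Track C = 33, 24, 15, 6, -3: arithmetic with common difference −9.
Track D = 25, 25, 25, 25, 25: the constant sequence 25.
Term 21 comes from track A (its 6th entry): 85.
Term 22 comes from track B (its 6th entry): -38.
Position 23 falls in track C as its term 6, giving -12.
Term 24 comes from track D (its 6th entry): 25.

85, -38, -12, 25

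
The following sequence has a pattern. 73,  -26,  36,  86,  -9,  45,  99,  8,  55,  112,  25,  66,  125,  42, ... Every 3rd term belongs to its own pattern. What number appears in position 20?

Split by position mod 3 into 3 tracks.
Subsequence A: 73, 86, 99, 112, 125 (arithmetic with common difference +13).
Subsequence B: -26, -9, 8, 25, 42 (arithmetic with common difference +17).
Subsequence C: 36, 45, 55, 66 (triangular numbers n(n+1)/2 for n = 8, 9, …).
Position 20 falls in subsequence B as its term 7, giving 76.

76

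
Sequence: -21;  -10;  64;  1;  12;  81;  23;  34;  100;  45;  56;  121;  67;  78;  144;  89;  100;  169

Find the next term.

111

Reading positions in blocks of 3 reveals the pattern AAB — 2 tracks woven together.
Stream A: -21, -10, 1, 12, 23, 34, 45, 56, 67, 78, 89, 100 — adding 11 each time.
Stream B: 64, 81, 100, 121, 144, 169 — the squares 8², 9², 10², ….
Position 19 → stream A, term 13 = 111.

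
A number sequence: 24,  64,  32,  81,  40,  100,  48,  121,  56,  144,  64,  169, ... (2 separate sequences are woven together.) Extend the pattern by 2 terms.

Taking every 2nd term gives 2 separate tracks.
Stream A: 24, 32, 40, 48, 56, 64. Arithmetic, step +8.
Stream B: 64, 81, 100, 121, 144, 169. Perfect squares starting at 8².
Position 13 → stream A, term 7 = 72.
Position 14 → stream B, term 7 = 196.

72, 196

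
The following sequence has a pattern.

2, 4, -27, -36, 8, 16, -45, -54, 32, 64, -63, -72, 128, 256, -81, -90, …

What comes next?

512

The slot pattern repeats as AABB (period 4), so there are 2 interleaved tracks.
Subsequence A is 2, 4, 8, 16, 32, 64, 128, 256, which is powers of 2.
Subsequence B is -27, -36, -45, -54, -63, -72, -81, -90, which is linear: a_n = -18 − 9·n.
Position 17 → subsequence A, term 9 = 512.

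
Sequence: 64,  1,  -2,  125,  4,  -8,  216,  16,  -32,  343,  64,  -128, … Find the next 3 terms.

The slot pattern repeats as ABB (period 3), so there are 2 interleaved tracks.
Track A: 64, 125, 216, 343 (consecutive cubes n³ from n = 4).
Track B: 1, -2, 4, -8, 16, -32, 64, -128 (a geometric progression (common ratio -2)).
Term 13 comes from track A (its 5th entry): 512.
Position 14 → track B, term 9 = 256.
Term 15 comes from track B (its 10th entry): -512.

512, 256, -512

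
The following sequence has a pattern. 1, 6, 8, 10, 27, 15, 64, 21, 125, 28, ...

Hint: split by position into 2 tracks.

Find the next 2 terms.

Odd-indexed and even-indexed terms follow separate rules.
Stream A is 1, 8, 27, 64, 125, which is the cubes 1³, 2³, 3³, ….
Stream B is 6, 10, 15, 21, 28, which is triangular numbers starting at T_3.
Position 11 falls in stream A as its term 6, giving 216.
The 12th slot belongs to stream B; its 6th term is 36.

216, 36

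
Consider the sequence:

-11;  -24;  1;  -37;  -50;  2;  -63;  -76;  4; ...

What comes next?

-89

Positions follow the repeating pattern AAB; grouping by letter gives 2 tracks.
Track A: -11, -24, -37, -50, -63, -76 (arithmetic with common difference −13).
Track B: 1, 2, 4 (geometric, ×2 each step).
Term 10 comes from track A (its 7th entry): -89.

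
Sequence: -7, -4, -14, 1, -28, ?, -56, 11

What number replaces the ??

Odd-indexed and even-indexed terms follow separate rules.
Track A: -7, -14, -28, -56 — a geometric progression (common ratio 2).
Track B: -4, 1, ?, 11 — arithmetic, step +5.
Track B's pattern makes the blank 6.

6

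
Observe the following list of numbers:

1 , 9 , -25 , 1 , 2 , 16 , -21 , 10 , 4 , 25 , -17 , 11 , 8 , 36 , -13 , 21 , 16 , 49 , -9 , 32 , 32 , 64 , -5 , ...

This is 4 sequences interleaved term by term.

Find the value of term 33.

256

Read the sequence 4 terms at a time; column i is its own pattern.
Stream A: 1, 2, 4, 8, 16, 32 (multiplying by 2 each time).
Stream B: 9, 16, 25, 36, 49, 64 (the squares 3², 4², 5², …).
Stream C: -25, -21, -17, -13, -9, -5 (adding 4 each time).
Stream D: 1, 10, 11, 21, 32 (each term equals the sum of the previous two).
Position 33 falls in stream A as its term 9, giving 256.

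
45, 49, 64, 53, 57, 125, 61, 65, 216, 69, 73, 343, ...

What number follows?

77

The slot pattern repeats as AAB (period 3), so there are 2 interleaved tracks.
Subsequence A: 45, 49, 53, 57, 61, 65, 69, 73 (arithmetic with common difference +4).
Subsequence B: 64, 125, 216, 343 (consecutive cubes n³ from n = 4).
Position 13 → subsequence A, term 9 = 77.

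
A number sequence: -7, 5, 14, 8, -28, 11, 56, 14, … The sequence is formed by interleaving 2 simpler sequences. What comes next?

Positions 1, 3, 5, … form one subsequence and positions 2, 4, 6, … form another.
Track A is -7, 14, -28, 56, which is multiplying by -2 each time.
Track B is 5, 8, 11, 14, which is adding 3 each time.
Position 9 falls in track A as its term 5, giving -112.

-112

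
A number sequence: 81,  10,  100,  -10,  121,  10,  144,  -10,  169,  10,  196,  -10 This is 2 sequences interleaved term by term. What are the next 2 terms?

225, 10

Split by position mod 2 into 2 tracks.
Track A = 81, 100, 121, 144, 169, 196: perfect squares starting at 9².
Track B = 10, -10, 10, -10, 10, -10: oscillating between 10 and -10.
Position 13 → track A, term 7 = 225.
Term 14 comes from track B (its 7th entry): 10.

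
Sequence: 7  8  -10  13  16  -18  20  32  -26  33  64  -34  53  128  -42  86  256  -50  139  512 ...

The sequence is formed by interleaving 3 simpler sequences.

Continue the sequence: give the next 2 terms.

Split by position mod 3 into 3 tracks.
Track A: 7, 13, 20, 33, 53, 86, 139. Each term equals the sum of the previous two.
Track B: 8, 16, 32, 64, 128, 256, 512. Powers of 2.
Track C: -10, -18, -26, -34, -42, -50. Arithmetic with common difference −8.
Position 21 → track C, term 7 = -58.
Position 22 → track A, term 8 = 225.

-58, 225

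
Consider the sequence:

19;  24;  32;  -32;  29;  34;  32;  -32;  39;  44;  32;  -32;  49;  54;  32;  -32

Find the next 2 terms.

59, 64

Positions follow the repeating pattern AABB; grouping by letter gives 2 tracks.
Stream A is 19, 24, 29, 34, 39, 44, 49, 54, which is adding 5 each time.
Stream B is 32, -32, 32, -32, 32, -32, 32, -32, which is oscillating between 32 and -32.
Term 17 comes from stream A (its 9th entry): 59.
The 18th slot belongs to stream A; its 10th term is 64.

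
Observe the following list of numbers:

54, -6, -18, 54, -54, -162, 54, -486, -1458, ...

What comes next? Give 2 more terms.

54, -4374

The slot pattern repeats as ABB (period 3), so there are 2 interleaved tracks.
Track A: 54, 54, 54 (always 54).
Track B: -6, -18, -54, -162, -486, -1458 (geometric with ratio 3).
Position 10 falls in track A as its term 4, giving 54.
Position 11 → track B, term 7 = -4374.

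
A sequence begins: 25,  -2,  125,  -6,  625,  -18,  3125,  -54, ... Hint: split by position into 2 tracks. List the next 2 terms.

Split by position mod 2 into 2 tracks.
Stream A: 25, 125, 625, 3125 (powers 5^2, 5^3, 5^4, …).
Stream B: -2, -6, -18, -54 (geometric, ×3 each step).
Position 9 → stream A, term 5 = 15625.
The 10th slot belongs to stream B; its 5th term is -162.

15625, -162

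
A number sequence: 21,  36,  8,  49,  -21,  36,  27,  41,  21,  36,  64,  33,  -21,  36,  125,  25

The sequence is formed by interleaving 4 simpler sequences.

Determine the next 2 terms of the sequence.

The terms cycle through 4 interleaved subsequences.
Track A is 21, -21, 21, -21, which is the oscillation 21·(−1)^(n+1).
Track B is 36, 36, 36, 36, which is constant 36.
Track C is 8, 27, 64, 125, which is perfect cubes starting at 2³.
Track D is 49, 41, 33, 25, which is subtracting 8 each time.
Position 17 → track A, term 5 = 21.
Term 18 comes from track B (its 5th entry): 36.

21, 36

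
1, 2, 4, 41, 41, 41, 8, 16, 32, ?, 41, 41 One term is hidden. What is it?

41

Positions follow the repeating pattern AAABBB; grouping by letter gives 2 tracks.
Track A: 1, 2, 4, 8, 16, 32 — powers 2^0, 2^1, 2^2, ….
Track B: 41, 41, 41, ?, 41, 41 — always 41.
Track B's pattern makes the blank 41.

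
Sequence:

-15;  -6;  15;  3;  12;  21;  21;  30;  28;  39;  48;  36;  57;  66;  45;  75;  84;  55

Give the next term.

93

Reading positions in blocks of 3 reveals the pattern AAB — 2 tracks woven together.
Track A: -15, -6, 3, 12, 21, 30, 39, 48, 57, 66, 75, 84 (arithmetic, step +9).
Track B: 15, 21, 28, 36, 45, 55 (triangular numbers starting at T_5).
Position 19 → track A, term 13 = 93.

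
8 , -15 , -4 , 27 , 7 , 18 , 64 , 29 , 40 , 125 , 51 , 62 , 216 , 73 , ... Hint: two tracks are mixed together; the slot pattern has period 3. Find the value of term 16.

Positions follow the repeating pattern ABB; grouping by letter gives 2 tracks.
Track A is 8, 27, 64, 125, 216, which is consecutive cubes n³ from n = 2.
Track B is -15, -4, 7, 18, 29, 40, 51, 62, 73, which is arithmetic, step +11.
Position 16 falls in track A as its term 6, giving 343.

343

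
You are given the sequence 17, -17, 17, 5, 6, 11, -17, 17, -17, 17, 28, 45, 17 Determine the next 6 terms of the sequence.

Reading positions in blocks of 6 reveals the pattern AAABBB — 2 tracks woven together.
Track A = 17, -17, 17, -17, 17, -17, 17: oscillating between 17 and -17.
Track B = 5, 6, 11, 17, 28, 45: a Fibonacci-like recurrence a_n = a_{n-1} + a_{n-2}.
Position 14 → track A, term 8 = -17.
Term 15 comes from track A (its 9th entry): 17.
The 16th slot belongs to track B; its 7th term is 73.
The 17th slot belongs to track B; its 8th term is 118.
Position 18 → track B, term 9 = 191.
Term 19 comes from track A (its 10th entry): -17.

-17, 17, 73, 118, 191, -17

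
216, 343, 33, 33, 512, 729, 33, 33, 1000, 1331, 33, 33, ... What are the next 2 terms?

Reading positions in blocks of 4 reveals the pattern AABB — 2 tracks woven together.
Subsequence A: 216, 343, 512, 729, 1000, 1331 (the cubes 6³, 7³, 8³, …).
Subsequence B: 33, 33, 33, 33, 33, 33 (the constant sequence 33).
Term 13 comes from subsequence A (its 7th entry): 1728.
Position 14 falls in subsequence A as its term 8, giving 2197.

1728, 2197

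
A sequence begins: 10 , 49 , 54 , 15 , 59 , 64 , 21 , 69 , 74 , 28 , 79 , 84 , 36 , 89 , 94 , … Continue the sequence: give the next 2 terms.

The slot pattern repeats as ABB (period 3), so there are 2 interleaved tracks.
Track A: 10, 15, 21, 28, 36 (triangular numbers starting at T_4).
Track B: 49, 54, 59, 64, 69, 74, 79, 84, 89, 94 (linear: a_n = 44 + 5·n).
Term 16 comes from track A (its 6th entry): 45.
Term 17 comes from track B (its 11th entry): 99.

45, 99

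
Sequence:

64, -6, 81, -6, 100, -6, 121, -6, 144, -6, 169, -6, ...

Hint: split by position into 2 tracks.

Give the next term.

The terms cycle through 2 interleaved subsequences.
Track A is 64, 81, 100, 121, 144, 169, which is the squares 8², 9², 10², ….
Track B is -6, -6, -6, -6, -6, -6, which is always -6.
Position 13 → track A, term 7 = 196.

196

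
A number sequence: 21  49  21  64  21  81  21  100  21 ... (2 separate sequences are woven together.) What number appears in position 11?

Split by position mod 2 into 2 tracks.
Track A: 21, 21, 21, 21, 21. The constant sequence 21.
Track B: 49, 64, 81, 100. Perfect squares starting at 7².
The 11th slot belongs to track A; its 6th term is 21.

21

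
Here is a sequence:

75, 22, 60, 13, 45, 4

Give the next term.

Positions 1, 3, 5, … form one subsequence and positions 2, 4, 6, … form another.
Stream A: 75, 60, 45 — arithmetic, step −15.
Stream B: 22, 13, 4 — subtracting 9 each time.
The 7th slot belongs to stream A; its 4th term is 30.

30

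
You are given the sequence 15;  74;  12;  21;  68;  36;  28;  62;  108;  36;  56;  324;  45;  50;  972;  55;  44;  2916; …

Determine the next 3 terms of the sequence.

66, 38, 8748

Split by position mod 3: positions 1, 4, 7, … form one track, and each other residue class forms its own.
Subsequence A is 15, 21, 28, 36, 45, 55, which is the triangular numbers T_5, T_6, ….
Subsequence B is 74, 68, 62, 56, 50, 44, which is arithmetic, step −6.
Subsequence C is 12, 36, 108, 324, 972, 2916, which is multiplying by 3 each time.
Term 19 comes from subsequence A (its 7th entry): 66.
The 20th slot belongs to subsequence B; its 7th term is 38.
Position 21 falls in subsequence C as its term 7, giving 8748.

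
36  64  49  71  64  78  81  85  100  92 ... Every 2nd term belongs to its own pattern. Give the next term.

Positions 1, 3, 5, … form one subsequence and positions 2, 4, 6, … form another.
Track A is 36, 49, 64, 81, 100, which is perfect squares starting at 6².
Track B is 64, 71, 78, 85, 92, which is arithmetic with common difference +7.
Position 11 → track A, term 6 = 121.

121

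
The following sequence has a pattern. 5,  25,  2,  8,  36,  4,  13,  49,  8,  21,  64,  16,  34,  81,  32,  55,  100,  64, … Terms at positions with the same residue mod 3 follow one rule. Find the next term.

Split by position mod 3: positions 1, 4, 7, … form one track, and each other residue class forms its own.
Stream A: 5, 8, 13, 21, 34, 55. Each term equals the sum of the previous two.
Stream B: 25, 36, 49, 64, 81, 100. Consecutive squares n² from n = 5.
Stream C: 2, 4, 8, 16, 32, 64. Powers 2^1, 2^2, 2^3, ….
Term 19 comes from stream A (its 7th entry): 89.

89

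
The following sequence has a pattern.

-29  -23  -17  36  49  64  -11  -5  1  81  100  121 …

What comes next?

The slot pattern repeats as AAABBB (period 6), so there are 2 interleaved tracks.
Subsequence A: -29, -23, -17, -11, -5, 1. Linear: a_n = -35 + 6·n.
Subsequence B: 36, 49, 64, 81, 100, 121. The squares 6², 7², 8², ….
Term 13 comes from subsequence A (its 7th entry): 7.

7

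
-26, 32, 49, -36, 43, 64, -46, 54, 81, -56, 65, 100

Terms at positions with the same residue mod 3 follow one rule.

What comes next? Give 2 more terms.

-66, 76

Split by position mod 3: positions 1, 4, 7, … form one track, and each other residue class forms its own.
Stream A = -26, -36, -46, -56: subtracting 10 each time.
Stream B = 32, 43, 54, 65: arithmetic with common difference +11.
Stream C = 49, 64, 81, 100: consecutive squares n² from n = 7.
The 13th slot belongs to stream A; its 5th term is -66.
Term 14 comes from stream B (its 5th entry): 76.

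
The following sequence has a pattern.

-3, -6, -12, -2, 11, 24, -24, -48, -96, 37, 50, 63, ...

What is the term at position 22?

Reading positions in blocks of 6 reveals the pattern AAABBB — 2 tracks woven together.
Stream A: -3, -6, -12, -24, -48, -96. Geometric, ×2 each step.
Stream B: -2, 11, 24, 37, 50, 63. Linear: a_n = -15 + 13·n.
Term 22 comes from stream B (its 10th entry): 115.

115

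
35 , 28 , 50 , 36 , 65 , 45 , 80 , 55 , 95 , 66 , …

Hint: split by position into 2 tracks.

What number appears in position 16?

105

Odd-indexed and even-indexed terms follow separate rules.
Subsequence A is 35, 50, 65, 80, 95, which is arithmetic, step +15.
Subsequence B is 28, 36, 45, 55, 66, which is the triangular numbers T_7, T_8, ….
Position 16 → subsequence B, term 8 = 105.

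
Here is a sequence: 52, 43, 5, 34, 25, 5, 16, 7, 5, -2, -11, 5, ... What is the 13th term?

The slot pattern repeats as AAB (period 3), so there are 2 interleaved tracks.
Stream A: 52, 43, 34, 25, 16, 7, -2, -11 — arithmetic with common difference −9.
Stream B: 5, 5, 5, 5 — the constant sequence 5.
Position 13 falls in stream A as its term 9, giving -20.

-20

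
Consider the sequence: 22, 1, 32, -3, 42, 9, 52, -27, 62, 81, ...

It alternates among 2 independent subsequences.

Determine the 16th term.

-2187

Taking every 2nd term gives 2 separate tracks.
Subsequence A is 22, 32, 42, 52, 62, which is arithmetic, step +10.
Subsequence B is 1, -3, 9, -27, 81, which is a geometric progression (common ratio -3).
Position 16 falls in subsequence B as its term 8, giving -2187.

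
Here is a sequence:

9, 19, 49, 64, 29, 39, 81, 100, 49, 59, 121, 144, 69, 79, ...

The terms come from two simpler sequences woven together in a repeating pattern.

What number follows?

The slot pattern repeats as AABB (period 4), so there are 2 interleaved tracks.
Track A = 9, 19, 29, 39, 49, 59, 69, 79: adding 10 each time.
Track B = 49, 64, 81, 100, 121, 144: perfect squares starting at 7².
Term 15 comes from track B (its 7th entry): 169.

169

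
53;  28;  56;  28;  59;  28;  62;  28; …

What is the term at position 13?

71

The terms cycle through 2 interleaved subsequences.
Track A = 53, 56, 59, 62: arithmetic, step +3.
Track B = 28, 28, 28, 28: constant 28.
The 13th slot belongs to track A; its 7th term is 71.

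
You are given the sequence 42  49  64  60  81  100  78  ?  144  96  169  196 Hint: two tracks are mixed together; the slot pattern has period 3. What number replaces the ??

121

The slot pattern repeats as ABB (period 3), so there are 2 interleaved tracks.
Track A is 42, 60, 78, 96, which is arithmetic with common difference +18.
Track B is 49, 64, 81, 100, ?, 144, 169, 196, which is the squares 7², 8², 9², ….
Track B's pattern makes the blank 121.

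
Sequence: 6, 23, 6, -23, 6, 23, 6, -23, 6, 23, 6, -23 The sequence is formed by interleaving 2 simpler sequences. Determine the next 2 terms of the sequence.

6, 23

The terms cycle through 2 interleaved subsequences.
Track A is 6, 6, 6, 6, 6, 6, which is constant 6.
Track B is 23, -23, 23, -23, 23, -23, which is the oscillation 23·(−1)^(n+1).
The 13th slot belongs to track A; its 7th term is 6.
Term 14 comes from track B (its 7th entry): 23.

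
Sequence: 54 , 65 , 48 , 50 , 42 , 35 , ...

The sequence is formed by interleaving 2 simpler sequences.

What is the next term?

36

Taking every 2nd term gives 2 separate tracks.
Subsequence A: 54, 48, 42. Arithmetic, step −6.
Subsequence B: 65, 50, 35. Subtracting 15 each time.
The 7th slot belongs to subsequence A; its 4th term is 36.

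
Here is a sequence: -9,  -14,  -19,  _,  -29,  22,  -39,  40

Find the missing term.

Taking every 2nd term gives 2 separate tracks.
Track A is -9, -19, -29, -39, which is arithmetic, step −10.
Track B is -14, ?, 22, 40, which is arithmetic with common difference +18.
So the missing entry in track B is 4.

4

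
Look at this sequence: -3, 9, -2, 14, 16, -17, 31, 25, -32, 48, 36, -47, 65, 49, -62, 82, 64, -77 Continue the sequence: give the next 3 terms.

Split by position mod 3 into 3 tracks.
Track A: -3, 14, 31, 48, 65, 82. Linear: a_n = -20 + 17·n.
Track B: 9, 16, 25, 36, 49, 64. Perfect squares starting at 3².
Track C: -2, -17, -32, -47, -62, -77. Arithmetic with common difference −15.
Position 19 falls in track A as its term 7, giving 99.
Term 20 comes from track B (its 7th entry): 81.
Term 21 comes from track C (its 7th entry): -92.

99, 81, -92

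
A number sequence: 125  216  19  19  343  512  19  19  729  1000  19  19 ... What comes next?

1331

The slot pattern repeats as AABB (period 4), so there are 2 interleaved tracks.
Track A: 125, 216, 343, 512, 729, 1000 (perfect cubes starting at 5³).
Track B: 19, 19, 19, 19, 19, 19 (the constant sequence 19).
The 13th slot belongs to track A; its 7th term is 1331.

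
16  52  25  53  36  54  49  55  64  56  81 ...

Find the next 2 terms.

57, 100

Split by position mod 2 into 2 tracks.
Track A is 16, 25, 36, 49, 64, 81, which is perfect squares starting at 4².
Track B is 52, 53, 54, 55, 56, which is adding 1 each time.
Position 12 → track B, term 6 = 57.
Position 13 → track A, term 7 = 100.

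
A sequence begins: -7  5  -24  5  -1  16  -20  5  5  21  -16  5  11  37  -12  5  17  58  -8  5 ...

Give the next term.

Split by position mod 4: positions 1, 5, 9, … form one track, and each other residue class forms its own.
Stream A: -7, -1, 5, 11, 17 — arithmetic with common difference +6.
Stream B: 5, 16, 21, 37, 58 — Fibonacci-style (each term is the sum of the two before it).
Stream C: -24, -20, -16, -12, -8 — arithmetic, step +4.
Stream D: 5, 5, 5, 5, 5 — always 5.
The 21st slot belongs to stream A; its 6th term is 23.

23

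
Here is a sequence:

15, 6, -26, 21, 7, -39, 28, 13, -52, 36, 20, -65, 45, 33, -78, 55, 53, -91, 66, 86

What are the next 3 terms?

Read the sequence 3 terms at a time; column i is its own pattern.
Subsequence A: 15, 21, 28, 36, 45, 55, 66 — triangular numbers starting at T_5.
Subsequence B: 6, 7, 13, 20, 33, 53, 86 — Fibonacci-style (each term is the sum of the two before it).
Subsequence C: -26, -39, -52, -65, -78, -91 — arithmetic, step −13.
Term 21 comes from subsequence C (its 7th entry): -104.
Position 22 falls in subsequence A as its term 8, giving 78.
Position 23 falls in subsequence B as its term 8, giving 139.

-104, 78, 139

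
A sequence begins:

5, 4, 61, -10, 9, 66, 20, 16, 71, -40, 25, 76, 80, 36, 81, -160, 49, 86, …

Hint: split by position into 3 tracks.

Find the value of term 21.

91

Taking every 3rd term gives 3 separate tracks.
Track A is 5, -10, 20, -40, 80, -160, which is multiplying by -2 each time.
Track B is 4, 9, 16, 25, 36, 49, which is the squares 2², 3², 4², ….
Track C is 61, 66, 71, 76, 81, 86, which is arithmetic, step +5.
The 21st slot belongs to track C; its 7th term is 91.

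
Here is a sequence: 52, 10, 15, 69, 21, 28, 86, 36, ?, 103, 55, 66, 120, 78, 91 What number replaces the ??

The slot pattern repeats as ABB (period 3), so there are 2 interleaved tracks.
Track A = 52, 69, 86, 103, 120: arithmetic with common difference +17.
Track B = 10, 15, 21, 28, 36, ?, 55, 66, 78, 91: triangular numbers starting at T_4.
Filling track B at index 6 by its rule yields 45.

45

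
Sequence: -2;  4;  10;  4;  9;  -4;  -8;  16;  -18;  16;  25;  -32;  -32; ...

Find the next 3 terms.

36, -46, 64

Split by position mod 3: positions 1, 4, 7, … form one track, and each other residue class forms its own.
Stream A: -2, 4, -8, 16, -32 — multiplying by -2 each time.
Stream B: 4, 9, 16, 25 — perfect squares starting at 2².
Stream C: 10, -4, -18, -32 — subtracting 14 each time.
Position 14 → stream B, term 5 = 36.
The 15th slot belongs to stream C; its 5th term is -46.
Position 16 falls in stream A as its term 6, giving 64.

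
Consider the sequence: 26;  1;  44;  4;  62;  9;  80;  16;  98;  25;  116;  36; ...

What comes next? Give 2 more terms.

134, 49

The terms cycle through 2 interleaved subsequences.
Track A: 26, 44, 62, 80, 98, 116. Linear: a_n = 8 + 18·n.
Track B: 1, 4, 9, 16, 25, 36. Perfect squares starting at 1².
Position 13 falls in track A as its term 7, giving 134.
Position 14 → track B, term 7 = 49.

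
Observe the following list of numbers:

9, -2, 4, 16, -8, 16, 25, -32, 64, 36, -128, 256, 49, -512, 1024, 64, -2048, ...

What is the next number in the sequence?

The slot pattern repeats as ABB (period 3), so there are 2 interleaved tracks.
Track A: 9, 16, 25, 36, 49, 64. Consecutive squares n² from n = 3.
Track B: -2, 4, -8, 16, -32, 64, -128, 256, -512, 1024, -2048. Geometric, ×-2 each step.
Position 18 falls in track B as its term 12, giving 4096.

4096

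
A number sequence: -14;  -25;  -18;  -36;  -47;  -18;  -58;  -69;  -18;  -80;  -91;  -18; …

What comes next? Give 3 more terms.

-102, -113, -18

Positions follow the repeating pattern AAB; grouping by letter gives 2 tracks.
Stream A is -14, -25, -36, -47, -58, -69, -80, -91, which is arithmetic, step −11.
Stream B is -18, -18, -18, -18, which is constant -18.
The 13th slot belongs to stream A; its 9th term is -102.
The 14th slot belongs to stream A; its 10th term is -113.
Position 15 falls in stream B as its term 5, giving -18.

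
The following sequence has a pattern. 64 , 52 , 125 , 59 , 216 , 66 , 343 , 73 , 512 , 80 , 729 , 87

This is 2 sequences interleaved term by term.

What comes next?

1000

Split by position mod 2 into 2 tracks.
Subsequence A: 64, 125, 216, 343, 512, 729 — the cubes 4³, 5³, 6³, ….
Subsequence B: 52, 59, 66, 73, 80, 87 — linear: a_n = 45 + 7·n.
The 13th slot belongs to subsequence A; its 7th term is 1000.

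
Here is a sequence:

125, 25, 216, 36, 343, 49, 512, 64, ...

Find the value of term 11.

The terms cycle through 2 interleaved subsequences.
Track A is 125, 216, 343, 512, which is the cubes 5³, 6³, 7³, ….
Track B is 25, 36, 49, 64, which is perfect squares starting at 5².
Position 11 → track A, term 6 = 1000.

1000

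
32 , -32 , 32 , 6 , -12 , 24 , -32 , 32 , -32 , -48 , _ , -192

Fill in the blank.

Positions follow the repeating pattern AAABBB; grouping by letter gives 2 tracks.
Track A: 32, -32, 32, -32, 32, -32 (alternating ±32).
Track B: 6, -12, 24, -48, ?, -192 (multiplying by -2 each time).
The gap is track B's term 5; the rule gives 96.

96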